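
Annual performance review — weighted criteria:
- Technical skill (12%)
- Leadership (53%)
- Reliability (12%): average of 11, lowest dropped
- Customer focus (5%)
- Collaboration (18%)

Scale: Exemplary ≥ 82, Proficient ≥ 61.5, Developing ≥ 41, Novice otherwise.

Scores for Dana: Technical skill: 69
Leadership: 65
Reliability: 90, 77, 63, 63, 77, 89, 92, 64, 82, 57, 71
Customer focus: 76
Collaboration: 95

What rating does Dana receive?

Reliability: drop 57 → average of remaining 10 = 768/10 = 76.8
Weighted total:
  Technical skill 69 × 0.12 = 8.28
  Leadership 65 × 0.53 = 34.45
  Reliability 76.8 × 0.12 = 9.216
  Customer focus 76 × 0.05 = 3.8
  Collaboration 95 × 0.18 = 17.1
Sum = 72.846
72.846 is ≥ 61.5 and < 82 → Proficient

Proficient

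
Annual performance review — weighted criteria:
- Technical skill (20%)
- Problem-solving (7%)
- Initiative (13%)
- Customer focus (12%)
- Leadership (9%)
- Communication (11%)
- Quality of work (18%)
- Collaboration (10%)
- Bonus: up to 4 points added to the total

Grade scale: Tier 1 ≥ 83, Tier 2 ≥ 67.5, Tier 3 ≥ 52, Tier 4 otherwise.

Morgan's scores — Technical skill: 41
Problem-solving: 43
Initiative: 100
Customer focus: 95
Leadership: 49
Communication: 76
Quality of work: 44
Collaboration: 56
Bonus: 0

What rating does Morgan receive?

Weighted total:
  Technical skill 41 × 0.2 = 8.2
  Problem-solving 43 × 0.07 = 3.01
  Initiative 100 × 0.13 = 13
  Customer focus 95 × 0.12 = 11.4
  Leadership 49 × 0.09 = 4.41
  Communication 76 × 0.11 = 8.36
  Quality of work 44 × 0.18 = 7.92
  Collaboration 56 × 0.1 = 5.6
Sum = 61.9
Bonus: 61.9 + 0 = 61.9
61.9 is ≥ 52 and < 67.5 → Tier 3

Tier 3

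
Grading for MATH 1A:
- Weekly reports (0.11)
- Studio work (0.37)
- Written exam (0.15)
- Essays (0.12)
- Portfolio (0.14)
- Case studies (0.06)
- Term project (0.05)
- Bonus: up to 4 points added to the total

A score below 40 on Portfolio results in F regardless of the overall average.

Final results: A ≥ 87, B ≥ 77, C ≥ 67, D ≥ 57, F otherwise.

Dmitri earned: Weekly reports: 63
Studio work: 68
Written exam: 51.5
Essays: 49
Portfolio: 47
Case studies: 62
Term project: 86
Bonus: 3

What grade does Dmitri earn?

Portfolio score 47 ≥ 40: minimum met.
Weighted total:
  Weekly reports 63 × 0.11 = 6.93
  Studio work 68 × 0.37 = 25.16
  Written exam 51.5 × 0.15 = 7.725
  Essays 49 × 0.12 = 5.88
  Portfolio 47 × 0.14 = 6.58
  Case studies 62 × 0.06 = 3.72
  Term project 86 × 0.05 = 4.3
Sum = 60.295
Bonus: 60.295 + 3 = 63.295
63.295 is ≥ 57 and < 67 → D

D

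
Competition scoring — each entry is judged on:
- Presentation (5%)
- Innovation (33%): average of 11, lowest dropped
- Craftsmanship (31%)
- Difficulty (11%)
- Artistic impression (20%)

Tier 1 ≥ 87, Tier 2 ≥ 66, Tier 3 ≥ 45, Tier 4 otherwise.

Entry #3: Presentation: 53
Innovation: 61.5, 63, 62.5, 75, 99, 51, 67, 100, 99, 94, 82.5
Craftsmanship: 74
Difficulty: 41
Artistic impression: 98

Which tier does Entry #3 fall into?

Tier 2

Innovation: drop 51 → average of remaining 10 = 803.5/10 = 80.35
Weighted total:
  Presentation 53 × 0.05 = 2.65
  Innovation 80.35 × 0.33 = 26.5155
  Craftsmanship 74 × 0.31 = 22.94
  Difficulty 41 × 0.11 = 4.51
  Artistic impression 98 × 0.2 = 19.6
Sum = 76.2155
76.2155 is ≥ 66 and < 87 → Tier 2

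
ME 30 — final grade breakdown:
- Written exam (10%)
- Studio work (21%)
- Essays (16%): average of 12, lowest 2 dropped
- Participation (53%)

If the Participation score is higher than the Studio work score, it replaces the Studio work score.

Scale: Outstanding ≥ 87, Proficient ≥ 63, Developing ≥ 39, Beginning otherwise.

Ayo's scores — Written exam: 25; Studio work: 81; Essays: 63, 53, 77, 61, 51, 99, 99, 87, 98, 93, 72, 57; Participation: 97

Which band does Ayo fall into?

Outstanding

Essays: drop 51, 53 → average of remaining 10 = 806/10 = 80.6
Participation (97) > Studio work (81), so Studio work counts as 97.
Weighted total:
  Written exam 25 × 0.1 = 2.5
  Studio work 97 × 0.21 = 20.37
  Essays 80.6 × 0.16 = 12.896
  Participation 97 × 0.53 = 51.41
Sum = 87.176
87.176 ≥ 87 → Outstanding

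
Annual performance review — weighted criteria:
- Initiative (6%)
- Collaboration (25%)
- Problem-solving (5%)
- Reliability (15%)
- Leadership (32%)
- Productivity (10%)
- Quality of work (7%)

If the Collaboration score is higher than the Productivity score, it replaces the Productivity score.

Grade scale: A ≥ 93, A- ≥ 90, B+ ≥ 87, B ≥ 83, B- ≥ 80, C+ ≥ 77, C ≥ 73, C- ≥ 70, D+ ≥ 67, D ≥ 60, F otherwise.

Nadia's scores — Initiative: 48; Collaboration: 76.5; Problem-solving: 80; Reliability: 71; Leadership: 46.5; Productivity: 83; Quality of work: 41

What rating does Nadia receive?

D

Collaboration (76.5) ≤ Productivity (83), so Productivity stays at 83.
Weighted total:
  Initiative 48 × 0.06 = 2.88
  Collaboration 76.5 × 0.25 = 19.125
  Problem-solving 80 × 0.05 = 4
  Reliability 71 × 0.15 = 10.65
  Leadership 46.5 × 0.32 = 14.88
  Productivity 83 × 0.1 = 8.3
  Quality of work 41 × 0.07 = 2.87
Sum = 62.705
62.705 is ≥ 60 and < 67 → D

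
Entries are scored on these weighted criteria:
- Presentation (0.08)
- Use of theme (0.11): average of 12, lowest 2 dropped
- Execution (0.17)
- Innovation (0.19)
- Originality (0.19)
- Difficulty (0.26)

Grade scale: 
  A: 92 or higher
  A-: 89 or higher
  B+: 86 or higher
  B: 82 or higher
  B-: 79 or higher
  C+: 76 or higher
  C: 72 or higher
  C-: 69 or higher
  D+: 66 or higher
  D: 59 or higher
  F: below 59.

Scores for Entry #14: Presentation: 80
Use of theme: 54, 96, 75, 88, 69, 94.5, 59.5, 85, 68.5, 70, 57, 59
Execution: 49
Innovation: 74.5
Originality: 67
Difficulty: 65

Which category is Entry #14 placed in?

D+

Use of theme: drop 54, 57 → average of remaining 10 = 764.5/10 = 76.45
Weighted total:
  Presentation 80 × 0.08 = 6.4
  Use of theme 76.45 × 0.11 = 8.4095
  Execution 49 × 0.17 = 8.33
  Innovation 74.5 × 0.19 = 14.155
  Originality 67 × 0.19 = 12.73
  Difficulty 65 × 0.26 = 16.9
Sum = 66.9245
66.9245 is ≥ 66 and < 69 → D+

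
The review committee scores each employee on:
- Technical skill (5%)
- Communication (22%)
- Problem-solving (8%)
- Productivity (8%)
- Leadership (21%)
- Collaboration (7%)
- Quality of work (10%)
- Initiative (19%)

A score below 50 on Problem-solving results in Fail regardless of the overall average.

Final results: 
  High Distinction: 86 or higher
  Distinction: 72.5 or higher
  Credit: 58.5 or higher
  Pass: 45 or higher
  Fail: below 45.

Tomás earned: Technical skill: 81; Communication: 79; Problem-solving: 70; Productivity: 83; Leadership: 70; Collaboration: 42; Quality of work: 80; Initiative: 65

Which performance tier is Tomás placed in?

Problem-solving score 70 ≥ 50: minimum met.
Weighted total:
  Technical skill 81 × 0.05 = 4.05
  Communication 79 × 0.22 = 17.38
  Problem-solving 70 × 0.08 = 5.6
  Productivity 83 × 0.08 = 6.64
  Leadership 70 × 0.21 = 14.7
  Collaboration 42 × 0.07 = 2.94
  Quality of work 80 × 0.1 = 8
  Initiative 65 × 0.19 = 12.35
Sum = 71.66
71.66 is ≥ 58.5 and < 72.5 → Credit

Credit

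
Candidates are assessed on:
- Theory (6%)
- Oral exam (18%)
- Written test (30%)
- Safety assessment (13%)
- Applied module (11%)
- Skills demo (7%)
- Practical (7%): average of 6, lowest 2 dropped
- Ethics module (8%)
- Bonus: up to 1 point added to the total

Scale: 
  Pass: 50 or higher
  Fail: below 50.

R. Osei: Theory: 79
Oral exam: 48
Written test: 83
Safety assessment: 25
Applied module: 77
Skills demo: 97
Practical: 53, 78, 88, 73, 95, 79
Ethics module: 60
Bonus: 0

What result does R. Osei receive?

Practical: drop 53, 73 → average of remaining 4 = 340/4 = 85
Weighted total:
  Theory 79 × 0.06 = 4.74
  Oral exam 48 × 0.18 = 8.64
  Written test 83 × 0.3 = 24.9
  Safety assessment 25 × 0.13 = 3.25
  Applied module 77 × 0.11 = 8.47
  Skills demo 97 × 0.07 = 6.79
  Practical 85 × 0.07 = 5.95
  Ethics module 60 × 0.08 = 4.8
Sum = 67.54
Bonus: 67.54 + 0 = 67.54
67.54 ≥ 50 → Pass

Pass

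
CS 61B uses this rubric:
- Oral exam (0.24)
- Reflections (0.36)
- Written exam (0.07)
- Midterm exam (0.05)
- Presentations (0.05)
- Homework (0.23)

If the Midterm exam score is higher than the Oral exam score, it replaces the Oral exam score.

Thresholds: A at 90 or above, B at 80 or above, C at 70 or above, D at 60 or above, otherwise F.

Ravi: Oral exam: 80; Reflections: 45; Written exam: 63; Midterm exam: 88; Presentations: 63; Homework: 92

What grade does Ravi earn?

Midterm exam (88) > Oral exam (80), so Oral exam counts as 88.
Weighted total:
  Oral exam 88 × 0.24 = 21.12
  Reflections 45 × 0.36 = 16.2
  Written exam 63 × 0.07 = 4.41
  Midterm exam 88 × 0.05 = 4.4
  Presentations 63 × 0.05 = 3.15
  Homework 92 × 0.23 = 21.16
Sum = 70.44
70.44 is ≥ 70 and < 80 → C

C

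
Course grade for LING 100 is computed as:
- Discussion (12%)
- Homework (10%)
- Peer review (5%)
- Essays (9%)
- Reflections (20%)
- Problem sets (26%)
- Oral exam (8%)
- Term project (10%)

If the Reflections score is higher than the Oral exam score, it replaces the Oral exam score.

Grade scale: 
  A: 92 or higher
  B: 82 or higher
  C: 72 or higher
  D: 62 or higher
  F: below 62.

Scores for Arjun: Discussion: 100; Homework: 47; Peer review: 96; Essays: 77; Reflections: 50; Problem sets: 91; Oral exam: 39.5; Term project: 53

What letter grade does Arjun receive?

D

Reflections (50) > Oral exam (39.5), so Oral exam counts as 50.
Weighted total:
  Discussion 100 × 0.12 = 12
  Homework 47 × 0.1 = 4.7
  Peer review 96 × 0.05 = 4.8
  Essays 77 × 0.09 = 6.93
  Reflections 50 × 0.2 = 10
  Problem sets 91 × 0.26 = 23.66
  Oral exam 50 × 0.08 = 4
  Term project 53 × 0.1 = 5.3
Sum = 71.39
71.39 is ≥ 62 and < 72 → D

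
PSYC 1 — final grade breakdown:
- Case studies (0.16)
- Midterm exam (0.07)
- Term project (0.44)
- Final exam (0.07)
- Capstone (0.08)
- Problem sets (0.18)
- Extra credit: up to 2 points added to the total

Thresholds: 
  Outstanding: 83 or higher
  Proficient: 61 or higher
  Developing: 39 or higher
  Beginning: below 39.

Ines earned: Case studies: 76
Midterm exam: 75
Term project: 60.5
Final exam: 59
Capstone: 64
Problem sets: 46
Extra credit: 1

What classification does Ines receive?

Proficient

Weighted total:
  Case studies 76 × 0.16 = 12.16
  Midterm exam 75 × 0.07 = 5.25
  Term project 60.5 × 0.44 = 26.62
  Final exam 59 × 0.07 = 4.13
  Capstone 64 × 0.08 = 5.12
  Problem sets 46 × 0.18 = 8.28
Sum = 61.56
Extra credit: 61.56 + 1 = 62.56
62.56 is ≥ 61 and < 83 → Proficient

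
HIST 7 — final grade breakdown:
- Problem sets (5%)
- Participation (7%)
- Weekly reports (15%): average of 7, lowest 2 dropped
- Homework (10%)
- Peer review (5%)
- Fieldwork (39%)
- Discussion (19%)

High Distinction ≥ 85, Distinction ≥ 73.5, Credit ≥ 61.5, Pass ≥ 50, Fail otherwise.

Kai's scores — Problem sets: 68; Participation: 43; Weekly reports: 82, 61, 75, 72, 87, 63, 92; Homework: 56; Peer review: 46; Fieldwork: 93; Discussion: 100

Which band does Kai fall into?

Weekly reports: drop 61, 63 → average of remaining 5 = 408/5 = 81.6
Weighted total:
  Problem sets 68 × 0.05 = 3.4
  Participation 43 × 0.07 = 3.01
  Weekly reports 81.6 × 0.15 = 12.24
  Homework 56 × 0.1 = 5.6
  Peer review 46 × 0.05 = 2.3
  Fieldwork 93 × 0.39 = 36.27
  Discussion 100 × 0.19 = 19
Sum = 81.82
81.82 is ≥ 73.5 and < 85 → Distinction

Distinction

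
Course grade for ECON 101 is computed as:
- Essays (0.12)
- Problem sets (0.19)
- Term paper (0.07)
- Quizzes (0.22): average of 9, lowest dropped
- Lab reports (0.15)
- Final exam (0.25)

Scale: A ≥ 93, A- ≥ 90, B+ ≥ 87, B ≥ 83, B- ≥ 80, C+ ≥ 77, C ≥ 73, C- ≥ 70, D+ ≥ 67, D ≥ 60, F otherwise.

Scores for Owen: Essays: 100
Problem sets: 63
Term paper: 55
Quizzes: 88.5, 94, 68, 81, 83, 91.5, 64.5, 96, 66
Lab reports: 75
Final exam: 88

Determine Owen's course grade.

C+

Quizzes: drop 64.5 → average of remaining 8 = 668/8 = 83.5
Weighted total:
  Essays 100 × 0.12 = 12
  Problem sets 63 × 0.19 = 11.97
  Term paper 55 × 0.07 = 3.85
  Quizzes 83.5 × 0.22 = 18.37
  Lab reports 75 × 0.15 = 11.25
  Final exam 88 × 0.25 = 22
Sum = 79.44
79.44 is ≥ 77 and < 80 → C+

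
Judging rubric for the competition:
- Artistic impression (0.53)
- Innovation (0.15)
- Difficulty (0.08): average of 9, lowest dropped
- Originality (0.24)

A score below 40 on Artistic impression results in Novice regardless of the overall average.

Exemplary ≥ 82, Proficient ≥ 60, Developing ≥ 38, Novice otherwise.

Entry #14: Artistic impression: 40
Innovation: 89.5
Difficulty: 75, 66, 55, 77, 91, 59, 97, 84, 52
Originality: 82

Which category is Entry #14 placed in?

Difficulty: drop 52 → average of remaining 8 = 604/8 = 75.5
Artistic impression score 40 ≥ 40: minimum met.
Weighted total:
  Artistic impression 40 × 0.53 = 21.2
  Innovation 89.5 × 0.15 = 13.425
  Difficulty 75.5 × 0.08 = 6.04
  Originality 82 × 0.24 = 19.68
Sum = 60.345
60.345 is ≥ 60 and < 82 → Proficient

Proficient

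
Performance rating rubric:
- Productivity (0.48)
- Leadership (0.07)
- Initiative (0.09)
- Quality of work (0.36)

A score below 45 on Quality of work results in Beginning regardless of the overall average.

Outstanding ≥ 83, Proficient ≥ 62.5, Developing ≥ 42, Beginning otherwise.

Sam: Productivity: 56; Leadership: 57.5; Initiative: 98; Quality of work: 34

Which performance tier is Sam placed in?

Beginning

Quality of work score 34 < 45: minimum not met.
Weighted total:
  Productivity 56 × 0.48 = 26.88
  Leadership 57.5 × 0.07 = 4.025
  Initiative 98 × 0.09 = 8.82
  Quality of work 34 × 0.36 = 12.24
Sum = 51.965
Because the Quality of work minimum was not met, the result is Beginning.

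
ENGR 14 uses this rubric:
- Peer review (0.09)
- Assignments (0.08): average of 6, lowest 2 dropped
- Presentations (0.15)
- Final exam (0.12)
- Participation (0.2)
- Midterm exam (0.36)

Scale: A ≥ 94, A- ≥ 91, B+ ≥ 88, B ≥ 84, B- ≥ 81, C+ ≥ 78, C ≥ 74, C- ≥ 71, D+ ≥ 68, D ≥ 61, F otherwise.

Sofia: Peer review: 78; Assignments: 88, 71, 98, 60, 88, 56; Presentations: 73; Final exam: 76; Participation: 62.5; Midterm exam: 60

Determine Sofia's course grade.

Assignments: drop 56, 60 → average of remaining 4 = 345/4 = 86.25
Weighted total:
  Peer review 78 × 0.09 = 7.02
  Assignments 86.25 × 0.08 = 6.9
  Presentations 73 × 0.15 = 10.95
  Final exam 76 × 0.12 = 9.12
  Participation 62.5 × 0.2 = 12.5
  Midterm exam 60 × 0.36 = 21.6
Sum = 68.09
68.09 is ≥ 68 and < 71 → D+

D+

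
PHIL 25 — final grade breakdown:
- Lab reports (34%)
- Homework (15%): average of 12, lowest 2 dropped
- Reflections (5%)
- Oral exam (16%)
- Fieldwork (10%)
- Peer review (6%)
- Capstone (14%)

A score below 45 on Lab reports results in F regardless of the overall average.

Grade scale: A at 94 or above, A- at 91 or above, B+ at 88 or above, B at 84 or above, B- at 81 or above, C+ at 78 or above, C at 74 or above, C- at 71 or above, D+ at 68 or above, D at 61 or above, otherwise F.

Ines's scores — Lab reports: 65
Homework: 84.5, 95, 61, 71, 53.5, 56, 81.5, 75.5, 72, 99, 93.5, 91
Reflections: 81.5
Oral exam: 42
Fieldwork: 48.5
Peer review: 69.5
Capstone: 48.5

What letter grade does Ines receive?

D

Homework: drop 53.5, 56 → average of remaining 10 = 824/10 = 82.4
Lab reports score 65 ≥ 45: minimum met.
Weighted total:
  Lab reports 65 × 0.34 = 22.1
  Homework 82.4 × 0.15 = 12.36
  Reflections 81.5 × 0.05 = 4.075
  Oral exam 42 × 0.16 = 6.72
  Fieldwork 48.5 × 0.1 = 4.85
  Peer review 69.5 × 0.06 = 4.17
  Capstone 48.5 × 0.14 = 6.79
Sum = 61.065
61.065 is ≥ 61 and < 68 → D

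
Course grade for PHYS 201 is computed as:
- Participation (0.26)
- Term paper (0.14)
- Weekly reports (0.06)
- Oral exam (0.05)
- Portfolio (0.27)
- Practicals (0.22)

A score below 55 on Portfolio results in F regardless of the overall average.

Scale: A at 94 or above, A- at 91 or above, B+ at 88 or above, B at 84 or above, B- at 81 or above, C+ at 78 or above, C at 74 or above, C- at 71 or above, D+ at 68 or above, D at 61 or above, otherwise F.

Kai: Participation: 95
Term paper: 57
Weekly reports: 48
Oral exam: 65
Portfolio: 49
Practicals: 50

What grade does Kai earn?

Portfolio score 49 < 55: minimum not met.
Weighted total:
  Participation 95 × 0.26 = 24.7
  Term paper 57 × 0.14 = 7.98
  Weekly reports 48 × 0.06 = 2.88
  Oral exam 65 × 0.05 = 3.25
  Portfolio 49 × 0.27 = 13.23
  Practicals 50 × 0.22 = 11
Sum = 63.04
Because the Portfolio minimum was not met, the result is F.

F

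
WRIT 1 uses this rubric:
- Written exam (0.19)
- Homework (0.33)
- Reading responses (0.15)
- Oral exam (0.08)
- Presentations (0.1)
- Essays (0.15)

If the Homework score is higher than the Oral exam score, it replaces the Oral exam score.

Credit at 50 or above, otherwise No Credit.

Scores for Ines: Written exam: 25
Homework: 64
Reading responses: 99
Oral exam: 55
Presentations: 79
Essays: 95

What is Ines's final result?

Homework (64) > Oral exam (55), so Oral exam counts as 64.
Weighted total:
  Written exam 25 × 0.19 = 4.75
  Homework 64 × 0.33 = 21.12
  Reading responses 99 × 0.15 = 14.85
  Oral exam 64 × 0.08 = 5.12
  Presentations 79 × 0.1 = 7.9
  Essays 95 × 0.15 = 14.25
Sum = 67.99
67.99 ≥ 50 → Credit

Credit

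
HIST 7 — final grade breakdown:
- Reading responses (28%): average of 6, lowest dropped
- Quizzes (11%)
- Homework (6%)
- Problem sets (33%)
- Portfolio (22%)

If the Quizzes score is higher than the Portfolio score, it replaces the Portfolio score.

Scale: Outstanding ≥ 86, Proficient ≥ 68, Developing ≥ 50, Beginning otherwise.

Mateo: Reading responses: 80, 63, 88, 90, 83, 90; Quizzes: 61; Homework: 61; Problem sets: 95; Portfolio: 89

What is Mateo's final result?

Proficient

Reading responses: drop 63 → average of remaining 5 = 431/5 = 86.2
Quizzes (61) ≤ Portfolio (89), so Portfolio stays at 89.
Weighted total:
  Reading responses 86.2 × 0.28 = 24.136
  Quizzes 61 × 0.11 = 6.71
  Homework 61 × 0.06 = 3.66
  Problem sets 95 × 0.33 = 31.35
  Portfolio 89 × 0.22 = 19.58
Sum = 85.436
85.436 is ≥ 68 and < 86 → Proficient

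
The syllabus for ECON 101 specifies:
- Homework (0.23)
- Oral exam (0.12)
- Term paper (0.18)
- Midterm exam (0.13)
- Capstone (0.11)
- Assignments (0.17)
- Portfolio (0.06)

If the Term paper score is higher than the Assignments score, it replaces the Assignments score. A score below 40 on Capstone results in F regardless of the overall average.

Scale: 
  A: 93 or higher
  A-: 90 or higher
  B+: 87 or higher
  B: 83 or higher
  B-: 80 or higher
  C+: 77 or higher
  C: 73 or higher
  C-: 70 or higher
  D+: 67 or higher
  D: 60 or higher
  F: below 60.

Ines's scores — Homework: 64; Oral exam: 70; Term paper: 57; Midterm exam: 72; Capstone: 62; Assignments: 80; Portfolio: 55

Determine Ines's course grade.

Term paper (57) ≤ Assignments (80), so Assignments stays at 80.
Capstone score 62 ≥ 40: minimum met.
Weighted total:
  Homework 64 × 0.23 = 14.72
  Oral exam 70 × 0.12 = 8.4
  Term paper 57 × 0.18 = 10.26
  Midterm exam 72 × 0.13 = 9.36
  Capstone 62 × 0.11 = 6.82
  Assignments 80 × 0.17 = 13.6
  Portfolio 55 × 0.06 = 3.3
Sum = 66.46
66.46 is ≥ 60 and < 67 → D

D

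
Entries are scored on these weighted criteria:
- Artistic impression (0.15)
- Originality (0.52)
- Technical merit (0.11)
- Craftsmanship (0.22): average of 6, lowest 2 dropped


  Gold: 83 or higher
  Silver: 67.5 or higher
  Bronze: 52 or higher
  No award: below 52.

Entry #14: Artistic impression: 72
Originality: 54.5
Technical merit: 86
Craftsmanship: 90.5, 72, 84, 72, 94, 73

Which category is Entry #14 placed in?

Bronze

Craftsmanship: drop 72, 72 → average of remaining 4 = 341.5/4 = 85.375
Weighted total:
  Artistic impression 72 × 0.15 = 10.8
  Originality 54.5 × 0.52 = 28.34
  Technical merit 86 × 0.11 = 9.46
  Craftsmanship 85.375 × 0.22 = 18.7825
Sum = 67.3825
67.3825 is ≥ 52 and < 67.5 → Bronze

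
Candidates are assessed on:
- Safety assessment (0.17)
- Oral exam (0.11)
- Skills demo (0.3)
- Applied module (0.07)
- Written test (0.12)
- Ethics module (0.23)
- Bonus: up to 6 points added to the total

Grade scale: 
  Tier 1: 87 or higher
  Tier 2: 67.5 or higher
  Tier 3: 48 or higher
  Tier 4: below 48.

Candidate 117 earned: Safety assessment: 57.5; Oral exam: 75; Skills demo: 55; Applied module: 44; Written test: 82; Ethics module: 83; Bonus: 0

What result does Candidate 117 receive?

Tier 3

Weighted total:
  Safety assessment 57.5 × 0.17 = 9.775
  Oral exam 75 × 0.11 = 8.25
  Skills demo 55 × 0.3 = 16.5
  Applied module 44 × 0.07 = 3.08
  Written test 82 × 0.12 = 9.84
  Ethics module 83 × 0.23 = 19.09
Sum = 66.535
Bonus: 66.535 + 0 = 66.535
66.535 is ≥ 48 and < 67.5 → Tier 3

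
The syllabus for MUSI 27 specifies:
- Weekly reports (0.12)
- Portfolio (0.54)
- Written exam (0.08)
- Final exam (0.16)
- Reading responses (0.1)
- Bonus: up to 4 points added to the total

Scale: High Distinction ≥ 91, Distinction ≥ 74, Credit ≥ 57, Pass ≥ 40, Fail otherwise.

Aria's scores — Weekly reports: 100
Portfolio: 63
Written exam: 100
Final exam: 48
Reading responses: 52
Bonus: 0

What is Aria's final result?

Credit

Weighted total:
  Weekly reports 100 × 0.12 = 12
  Portfolio 63 × 0.54 = 34.02
  Written exam 100 × 0.08 = 8
  Final exam 48 × 0.16 = 7.68
  Reading responses 52 × 0.1 = 5.2
Sum = 66.9
Bonus: 66.9 + 0 = 66.9
66.9 is ≥ 57 and < 74 → Credit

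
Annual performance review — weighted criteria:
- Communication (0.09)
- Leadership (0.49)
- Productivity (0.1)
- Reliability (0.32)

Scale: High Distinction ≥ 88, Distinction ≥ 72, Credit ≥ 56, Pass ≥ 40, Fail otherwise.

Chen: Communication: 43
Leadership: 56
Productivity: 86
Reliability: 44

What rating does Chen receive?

Pass

Weighted total:
  Communication 43 × 0.09 = 3.87
  Leadership 56 × 0.49 = 27.44
  Productivity 86 × 0.1 = 8.6
  Reliability 44 × 0.32 = 14.08
Sum = 53.99
53.99 is ≥ 40 and < 56 → Pass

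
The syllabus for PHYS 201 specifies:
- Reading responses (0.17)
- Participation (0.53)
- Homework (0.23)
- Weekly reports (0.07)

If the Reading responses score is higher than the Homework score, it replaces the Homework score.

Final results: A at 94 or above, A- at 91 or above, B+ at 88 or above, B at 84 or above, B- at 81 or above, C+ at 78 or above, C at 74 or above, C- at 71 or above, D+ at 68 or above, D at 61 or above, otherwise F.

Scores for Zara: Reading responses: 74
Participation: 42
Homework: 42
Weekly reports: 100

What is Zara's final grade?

F

Reading responses (74) > Homework (42), so Homework counts as 74.
Weighted total:
  Reading responses 74 × 0.17 = 12.58
  Participation 42 × 0.53 = 22.26
  Homework 74 × 0.23 = 17.02
  Weekly reports 100 × 0.07 = 7
Sum = 58.86
58.86 < 61 → F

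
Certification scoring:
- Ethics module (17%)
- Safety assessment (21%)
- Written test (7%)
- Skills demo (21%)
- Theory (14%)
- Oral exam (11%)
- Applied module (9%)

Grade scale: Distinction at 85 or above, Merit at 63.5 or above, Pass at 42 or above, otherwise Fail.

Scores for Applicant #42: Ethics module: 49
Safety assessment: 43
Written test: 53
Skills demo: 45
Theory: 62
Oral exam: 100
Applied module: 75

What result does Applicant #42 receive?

Pass

Weighted total:
  Ethics module 49 × 0.17 = 8.33
  Safety assessment 43 × 0.21 = 9.03
  Written test 53 × 0.07 = 3.71
  Skills demo 45 × 0.21 = 9.45
  Theory 62 × 0.14 = 8.68
  Oral exam 100 × 0.11 = 11
  Applied module 75 × 0.09 = 6.75
Sum = 56.95
56.95 is ≥ 42 and < 63.5 → Pass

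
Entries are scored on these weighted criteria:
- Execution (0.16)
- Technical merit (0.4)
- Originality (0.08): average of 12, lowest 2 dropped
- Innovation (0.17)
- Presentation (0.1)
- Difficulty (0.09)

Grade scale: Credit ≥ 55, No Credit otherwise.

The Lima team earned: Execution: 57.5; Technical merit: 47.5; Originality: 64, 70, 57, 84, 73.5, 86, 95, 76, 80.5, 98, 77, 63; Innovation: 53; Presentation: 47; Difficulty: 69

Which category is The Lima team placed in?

No Credit

Originality: drop 57, 63 → average of remaining 10 = 804/10 = 80.4
Weighted total:
  Execution 57.5 × 0.16 = 9.2
  Technical merit 47.5 × 0.4 = 19
  Originality 80.4 × 0.08 = 6.432
  Innovation 53 × 0.17 = 9.01
  Presentation 47 × 0.1 = 4.7
  Difficulty 69 × 0.09 = 6.21
Sum = 54.552
54.552 < 55 → No Credit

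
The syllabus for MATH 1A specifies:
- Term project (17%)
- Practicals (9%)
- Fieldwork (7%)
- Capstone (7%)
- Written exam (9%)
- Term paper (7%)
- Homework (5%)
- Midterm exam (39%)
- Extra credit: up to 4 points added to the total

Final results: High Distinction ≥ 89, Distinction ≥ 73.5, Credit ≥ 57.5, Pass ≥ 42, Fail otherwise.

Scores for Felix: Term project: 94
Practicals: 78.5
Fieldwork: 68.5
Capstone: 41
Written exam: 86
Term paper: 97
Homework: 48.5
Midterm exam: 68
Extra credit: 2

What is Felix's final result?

Distinction

Weighted total:
  Term project 94 × 0.17 = 15.98
  Practicals 78.5 × 0.09 = 7.065
  Fieldwork 68.5 × 0.07 = 4.795
  Capstone 41 × 0.07 = 2.87
  Written exam 86 × 0.09 = 7.74
  Term paper 97 × 0.07 = 6.79
  Homework 48.5 × 0.05 = 2.425
  Midterm exam 68 × 0.39 = 26.52
Sum = 74.185
Extra credit: 74.185 + 2 = 76.185
76.185 is ≥ 73.5 and < 89 → Distinction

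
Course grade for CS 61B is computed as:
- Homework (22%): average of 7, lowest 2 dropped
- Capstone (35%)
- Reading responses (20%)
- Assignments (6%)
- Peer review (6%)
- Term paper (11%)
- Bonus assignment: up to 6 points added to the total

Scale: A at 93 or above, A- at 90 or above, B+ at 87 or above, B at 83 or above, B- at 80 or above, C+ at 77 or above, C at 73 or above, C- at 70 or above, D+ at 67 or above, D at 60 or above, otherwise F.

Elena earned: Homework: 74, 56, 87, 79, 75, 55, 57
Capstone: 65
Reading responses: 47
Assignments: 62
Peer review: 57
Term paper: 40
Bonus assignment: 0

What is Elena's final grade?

D

Homework: drop 55, 56 → average of remaining 5 = 372/5 = 74.4
Weighted total:
  Homework 74.4 × 0.22 = 16.368
  Capstone 65 × 0.35 = 22.75
  Reading responses 47 × 0.2 = 9.4
  Assignments 62 × 0.06 = 3.72
  Peer review 57 × 0.06 = 3.42
  Term paper 40 × 0.11 = 4.4
Sum = 60.058
Bonus assignment: 60.058 + 0 = 60.058
60.058 is ≥ 60 and < 67 → D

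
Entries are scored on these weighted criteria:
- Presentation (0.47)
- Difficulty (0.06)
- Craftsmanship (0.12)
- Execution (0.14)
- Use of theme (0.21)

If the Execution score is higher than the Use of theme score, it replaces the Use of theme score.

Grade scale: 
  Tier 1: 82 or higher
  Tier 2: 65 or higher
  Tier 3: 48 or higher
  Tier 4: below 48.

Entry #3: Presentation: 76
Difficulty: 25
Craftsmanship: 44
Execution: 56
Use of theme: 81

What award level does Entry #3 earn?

Tier 2

Execution (56) ≤ Use of theme (81), so Use of theme stays at 81.
Weighted total:
  Presentation 76 × 0.47 = 35.72
  Difficulty 25 × 0.06 = 1.5
  Craftsmanship 44 × 0.12 = 5.28
  Execution 56 × 0.14 = 7.84
  Use of theme 81 × 0.21 = 17.01
Sum = 67.35
67.35 is ≥ 65 and < 82 → Tier 2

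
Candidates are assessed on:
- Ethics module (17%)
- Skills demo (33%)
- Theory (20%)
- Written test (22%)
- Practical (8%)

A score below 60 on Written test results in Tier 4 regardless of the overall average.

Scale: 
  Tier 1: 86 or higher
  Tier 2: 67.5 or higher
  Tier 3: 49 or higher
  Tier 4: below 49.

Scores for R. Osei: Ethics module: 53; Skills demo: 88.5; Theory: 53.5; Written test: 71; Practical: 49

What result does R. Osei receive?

Tier 2

Written test score 71 ≥ 60: minimum met.
Weighted total:
  Ethics module 53 × 0.17 = 9.01
  Skills demo 88.5 × 0.33 = 29.205
  Theory 53.5 × 0.2 = 10.7
  Written test 71 × 0.22 = 15.62
  Practical 49 × 0.08 = 3.92
Sum = 68.455
68.455 is ≥ 67.5 and < 86 → Tier 2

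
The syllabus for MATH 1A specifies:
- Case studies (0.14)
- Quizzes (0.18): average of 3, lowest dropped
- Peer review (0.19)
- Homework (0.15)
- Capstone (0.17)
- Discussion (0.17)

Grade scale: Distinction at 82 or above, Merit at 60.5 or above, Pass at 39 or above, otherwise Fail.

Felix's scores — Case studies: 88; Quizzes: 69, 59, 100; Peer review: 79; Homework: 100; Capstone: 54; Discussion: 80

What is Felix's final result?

Merit

Quizzes: drop 59 → average of remaining 2 = 169/2 = 84.5
Weighted total:
  Case studies 88 × 0.14 = 12.32
  Quizzes 84.5 × 0.18 = 15.21
  Peer review 79 × 0.19 = 15.01
  Homework 100 × 0.15 = 15
  Capstone 54 × 0.17 = 9.18
  Discussion 80 × 0.17 = 13.6
Sum = 80.32
80.32 is ≥ 60.5 and < 82 → Merit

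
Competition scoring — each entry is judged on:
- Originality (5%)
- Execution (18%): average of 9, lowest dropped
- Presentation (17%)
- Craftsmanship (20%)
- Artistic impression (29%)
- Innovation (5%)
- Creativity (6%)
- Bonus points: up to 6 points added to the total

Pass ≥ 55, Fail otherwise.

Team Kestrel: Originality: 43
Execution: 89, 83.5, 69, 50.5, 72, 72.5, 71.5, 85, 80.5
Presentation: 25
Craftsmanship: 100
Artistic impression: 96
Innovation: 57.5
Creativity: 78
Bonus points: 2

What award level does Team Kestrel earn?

Pass

Execution: drop 50.5 → average of remaining 8 = 623/8 = 77.875
Weighted total:
  Originality 43 × 0.05 = 2.15
  Execution 77.875 × 0.18 = 14.0175
  Presentation 25 × 0.17 = 4.25
  Craftsmanship 100 × 0.2 = 20
  Artistic impression 96 × 0.29 = 27.84
  Innovation 57.5 × 0.05 = 2.875
  Creativity 78 × 0.06 = 4.68
Sum = 75.8125
Bonus points: 75.8125 + 2 = 77.8125
77.8125 ≥ 55 → Pass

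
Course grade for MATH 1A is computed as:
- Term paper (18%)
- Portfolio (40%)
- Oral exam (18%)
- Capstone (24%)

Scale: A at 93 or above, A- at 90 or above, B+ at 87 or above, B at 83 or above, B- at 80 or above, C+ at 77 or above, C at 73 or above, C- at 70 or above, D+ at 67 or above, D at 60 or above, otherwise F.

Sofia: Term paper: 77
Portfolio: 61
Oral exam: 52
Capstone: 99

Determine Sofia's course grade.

Weighted total:
  Term paper 77 × 0.18 = 13.86
  Portfolio 61 × 0.4 = 24.4
  Oral exam 52 × 0.18 = 9.36
  Capstone 99 × 0.24 = 23.76
Sum = 71.38
71.38 is ≥ 70 and < 73 → C-

C-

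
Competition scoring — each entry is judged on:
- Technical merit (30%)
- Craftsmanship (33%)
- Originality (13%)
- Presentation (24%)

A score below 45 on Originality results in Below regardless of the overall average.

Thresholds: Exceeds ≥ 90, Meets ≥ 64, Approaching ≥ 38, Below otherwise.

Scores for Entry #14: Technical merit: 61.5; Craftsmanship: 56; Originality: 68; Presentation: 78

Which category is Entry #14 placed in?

Originality score 68 ≥ 45: minimum met.
Weighted total:
  Technical merit 61.5 × 0.3 = 18.45
  Craftsmanship 56 × 0.33 = 18.48
  Originality 68 × 0.13 = 8.84
  Presentation 78 × 0.24 = 18.72
Sum = 64.49
64.49 is ≥ 64 and < 90 → Meets

Meets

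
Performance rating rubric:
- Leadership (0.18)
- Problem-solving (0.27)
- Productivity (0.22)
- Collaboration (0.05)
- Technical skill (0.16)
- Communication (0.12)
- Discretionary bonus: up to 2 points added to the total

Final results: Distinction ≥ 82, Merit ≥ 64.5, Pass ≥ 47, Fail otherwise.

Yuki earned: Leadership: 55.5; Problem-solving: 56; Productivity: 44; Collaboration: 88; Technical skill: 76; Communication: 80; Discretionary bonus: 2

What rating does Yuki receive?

Weighted total:
  Leadership 55.5 × 0.18 = 9.99
  Problem-solving 56 × 0.27 = 15.12
  Productivity 44 × 0.22 = 9.68
  Collaboration 88 × 0.05 = 4.4
  Technical skill 76 × 0.16 = 12.16
  Communication 80 × 0.12 = 9.6
Sum = 60.95
Discretionary bonus: 60.95 + 2 = 62.95
62.95 is ≥ 47 and < 64.5 → Pass

Pass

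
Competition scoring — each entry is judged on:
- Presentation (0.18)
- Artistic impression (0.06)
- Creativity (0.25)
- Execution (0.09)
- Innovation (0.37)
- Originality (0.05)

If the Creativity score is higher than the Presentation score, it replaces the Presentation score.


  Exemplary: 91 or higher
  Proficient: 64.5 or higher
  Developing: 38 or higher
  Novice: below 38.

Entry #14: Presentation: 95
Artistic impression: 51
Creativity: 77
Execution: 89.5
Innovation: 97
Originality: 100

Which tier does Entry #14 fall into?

Creativity (77) ≤ Presentation (95), so Presentation stays at 95.
Weighted total:
  Presentation 95 × 0.18 = 17.1
  Artistic impression 51 × 0.06 = 3.06
  Creativity 77 × 0.25 = 19.25
  Execution 89.5 × 0.09 = 8.055
  Innovation 97 × 0.37 = 35.89
  Originality 100 × 0.05 = 5
Sum = 88.355
88.355 is ≥ 64.5 and < 91 → Proficient

Proficient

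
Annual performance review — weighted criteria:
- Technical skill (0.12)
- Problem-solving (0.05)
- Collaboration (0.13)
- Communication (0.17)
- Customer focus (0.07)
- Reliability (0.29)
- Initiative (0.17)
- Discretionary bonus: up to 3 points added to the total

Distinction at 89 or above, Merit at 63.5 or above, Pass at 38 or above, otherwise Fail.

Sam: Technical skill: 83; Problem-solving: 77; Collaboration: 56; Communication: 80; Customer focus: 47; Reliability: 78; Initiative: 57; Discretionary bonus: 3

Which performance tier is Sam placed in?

Merit

Weighted total:
  Technical skill 83 × 0.12 = 9.96
  Problem-solving 77 × 0.05 = 3.85
  Collaboration 56 × 0.13 = 7.28
  Communication 80 × 0.17 = 13.6
  Customer focus 47 × 0.07 = 3.29
  Reliability 78 × 0.29 = 22.62
  Initiative 57 × 0.17 = 9.69
Sum = 70.29
Discretionary bonus: 70.29 + 3 = 73.29
73.29 is ≥ 63.5 and < 89 → Merit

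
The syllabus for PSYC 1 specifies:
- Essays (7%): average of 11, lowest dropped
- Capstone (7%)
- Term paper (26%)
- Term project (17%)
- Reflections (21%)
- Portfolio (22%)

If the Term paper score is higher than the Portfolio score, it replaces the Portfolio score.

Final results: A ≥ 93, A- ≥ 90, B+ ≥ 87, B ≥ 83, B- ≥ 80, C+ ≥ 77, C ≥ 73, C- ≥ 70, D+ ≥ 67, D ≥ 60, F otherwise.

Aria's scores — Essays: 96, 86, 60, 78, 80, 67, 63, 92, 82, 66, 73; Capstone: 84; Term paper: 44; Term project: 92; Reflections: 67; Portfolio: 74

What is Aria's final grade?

D+

Essays: drop 60 → average of remaining 10 = 783/10 = 78.3
Term paper (44) ≤ Portfolio (74), so Portfolio stays at 74.
Weighted total:
  Essays 78.3 × 0.07 = 5.481
  Capstone 84 × 0.07 = 5.88
  Term paper 44 × 0.26 = 11.44
  Term project 92 × 0.17 = 15.64
  Reflections 67 × 0.21 = 14.07
  Portfolio 74 × 0.22 = 16.28
Sum = 68.791
68.791 is ≥ 67 and < 70 → D+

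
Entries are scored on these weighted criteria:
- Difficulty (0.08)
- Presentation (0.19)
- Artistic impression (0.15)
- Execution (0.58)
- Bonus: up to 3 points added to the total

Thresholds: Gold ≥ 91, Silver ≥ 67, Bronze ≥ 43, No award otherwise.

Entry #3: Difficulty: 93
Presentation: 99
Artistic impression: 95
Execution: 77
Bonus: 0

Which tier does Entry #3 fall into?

Silver

Weighted total:
  Difficulty 93 × 0.08 = 7.44
  Presentation 99 × 0.19 = 18.81
  Artistic impression 95 × 0.15 = 14.25
  Execution 77 × 0.58 = 44.66
Sum = 85.16
Bonus: 85.16 + 0 = 85.16
85.16 is ≥ 67 and < 91 → Silver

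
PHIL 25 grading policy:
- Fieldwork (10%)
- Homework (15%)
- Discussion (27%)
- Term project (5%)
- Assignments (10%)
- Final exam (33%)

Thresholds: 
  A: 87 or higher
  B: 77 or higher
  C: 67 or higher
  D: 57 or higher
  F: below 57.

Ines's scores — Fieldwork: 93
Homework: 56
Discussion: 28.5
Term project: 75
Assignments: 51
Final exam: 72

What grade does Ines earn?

Weighted total:
  Fieldwork 93 × 0.1 = 9.3
  Homework 56 × 0.15 = 8.4
  Discussion 28.5 × 0.27 = 7.695
  Term project 75 × 0.05 = 3.75
  Assignments 51 × 0.1 = 5.1
  Final exam 72 × 0.33 = 23.76
Sum = 58.005
58.005 is ≥ 57 and < 67 → D

D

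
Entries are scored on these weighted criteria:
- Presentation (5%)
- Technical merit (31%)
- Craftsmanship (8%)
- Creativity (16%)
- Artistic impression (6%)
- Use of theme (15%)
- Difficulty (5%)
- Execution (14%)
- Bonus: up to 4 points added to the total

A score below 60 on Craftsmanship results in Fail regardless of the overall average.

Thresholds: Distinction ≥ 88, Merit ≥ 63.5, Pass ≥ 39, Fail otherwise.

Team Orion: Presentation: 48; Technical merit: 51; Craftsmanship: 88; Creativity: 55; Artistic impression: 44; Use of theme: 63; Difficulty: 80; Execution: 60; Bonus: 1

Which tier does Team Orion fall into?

Pass

Craftsmanship score 88 ≥ 60: minimum met.
Weighted total:
  Presentation 48 × 0.05 = 2.4
  Technical merit 51 × 0.31 = 15.81
  Craftsmanship 88 × 0.08 = 7.04
  Creativity 55 × 0.16 = 8.8
  Artistic impression 44 × 0.06 = 2.64
  Use of theme 63 × 0.15 = 9.45
  Difficulty 80 × 0.05 = 4
  Execution 60 × 0.14 = 8.4
Sum = 58.54
Bonus: 58.54 + 1 = 59.54
59.54 is ≥ 39 and < 63.5 → Pass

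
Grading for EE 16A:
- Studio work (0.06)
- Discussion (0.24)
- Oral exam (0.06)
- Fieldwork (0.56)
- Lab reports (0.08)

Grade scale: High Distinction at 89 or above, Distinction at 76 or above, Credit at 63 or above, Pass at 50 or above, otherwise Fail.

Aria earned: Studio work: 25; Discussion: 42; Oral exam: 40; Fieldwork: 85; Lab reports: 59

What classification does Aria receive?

Credit

Weighted total:
  Studio work 25 × 0.06 = 1.5
  Discussion 42 × 0.24 = 10.08
  Oral exam 40 × 0.06 = 2.4
  Fieldwork 85 × 0.56 = 47.6
  Lab reports 59 × 0.08 = 4.72
Sum = 66.3
66.3 is ≥ 63 and < 76 → Credit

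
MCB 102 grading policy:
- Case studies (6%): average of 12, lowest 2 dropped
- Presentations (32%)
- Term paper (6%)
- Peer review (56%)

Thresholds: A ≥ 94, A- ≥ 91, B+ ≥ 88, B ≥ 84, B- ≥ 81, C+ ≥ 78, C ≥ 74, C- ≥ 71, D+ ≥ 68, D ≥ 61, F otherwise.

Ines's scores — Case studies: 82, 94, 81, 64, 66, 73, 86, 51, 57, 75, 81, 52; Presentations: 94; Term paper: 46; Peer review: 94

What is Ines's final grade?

B+

Case studies: drop 51, 52 → average of remaining 10 = 759/10 = 75.9
Weighted total:
  Case studies 75.9 × 0.06 = 4.554
  Presentations 94 × 0.32 = 30.08
  Term paper 46 × 0.06 = 2.76
  Peer review 94 × 0.56 = 52.64
Sum = 90.034
90.034 is ≥ 88 and < 91 → B+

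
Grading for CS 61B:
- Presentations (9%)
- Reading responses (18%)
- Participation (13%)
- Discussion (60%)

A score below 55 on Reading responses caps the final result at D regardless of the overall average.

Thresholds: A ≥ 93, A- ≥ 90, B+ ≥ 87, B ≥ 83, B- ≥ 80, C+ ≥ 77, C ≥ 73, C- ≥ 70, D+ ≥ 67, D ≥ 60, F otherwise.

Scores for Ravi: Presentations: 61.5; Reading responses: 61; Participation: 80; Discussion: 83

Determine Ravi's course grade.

Reading responses score 61 ≥ 55: minimum met.
Weighted total:
  Presentations 61.5 × 0.09 = 5.535
  Reading responses 61 × 0.18 = 10.98
  Participation 80 × 0.13 = 10.4
  Discussion 83 × 0.6 = 49.8
Sum = 76.715
76.715 is ≥ 73 and < 77 → C

C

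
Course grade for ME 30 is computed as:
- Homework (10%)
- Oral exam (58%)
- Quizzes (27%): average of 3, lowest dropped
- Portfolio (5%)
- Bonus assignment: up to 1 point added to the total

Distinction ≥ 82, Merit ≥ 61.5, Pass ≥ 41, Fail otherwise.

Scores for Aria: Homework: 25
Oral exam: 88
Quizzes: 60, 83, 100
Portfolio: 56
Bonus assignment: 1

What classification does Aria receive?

Quizzes: drop 60 → average of remaining 2 = 183/2 = 91.5
Weighted total:
  Homework 25 × 0.1 = 2.5
  Oral exam 88 × 0.58 = 51.04
  Quizzes 91.5 × 0.27 = 24.705
  Portfolio 56 × 0.05 = 2.8
Sum = 81.045
Bonus assignment: 81.045 + 1 = 82.045
82.045 ≥ 82 → Distinction

Distinction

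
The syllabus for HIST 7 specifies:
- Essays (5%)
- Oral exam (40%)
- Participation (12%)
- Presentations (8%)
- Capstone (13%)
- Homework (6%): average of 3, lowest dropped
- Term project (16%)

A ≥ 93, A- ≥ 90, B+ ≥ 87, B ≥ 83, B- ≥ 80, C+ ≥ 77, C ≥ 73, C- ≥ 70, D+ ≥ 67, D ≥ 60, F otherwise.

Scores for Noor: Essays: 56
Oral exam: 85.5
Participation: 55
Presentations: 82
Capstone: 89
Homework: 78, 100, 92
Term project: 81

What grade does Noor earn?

B-

Homework: drop 78 → average of remaining 2 = 192/2 = 96
Weighted total:
  Essays 56 × 0.05 = 2.8
  Oral exam 85.5 × 0.4 = 34.2
  Participation 55 × 0.12 = 6.6
  Presentations 82 × 0.08 = 6.56
  Capstone 89 × 0.13 = 11.57
  Homework 96 × 0.06 = 5.76
  Term project 81 × 0.16 = 12.96
Sum = 80.45
80.45 is ≥ 80 and < 83 → B-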